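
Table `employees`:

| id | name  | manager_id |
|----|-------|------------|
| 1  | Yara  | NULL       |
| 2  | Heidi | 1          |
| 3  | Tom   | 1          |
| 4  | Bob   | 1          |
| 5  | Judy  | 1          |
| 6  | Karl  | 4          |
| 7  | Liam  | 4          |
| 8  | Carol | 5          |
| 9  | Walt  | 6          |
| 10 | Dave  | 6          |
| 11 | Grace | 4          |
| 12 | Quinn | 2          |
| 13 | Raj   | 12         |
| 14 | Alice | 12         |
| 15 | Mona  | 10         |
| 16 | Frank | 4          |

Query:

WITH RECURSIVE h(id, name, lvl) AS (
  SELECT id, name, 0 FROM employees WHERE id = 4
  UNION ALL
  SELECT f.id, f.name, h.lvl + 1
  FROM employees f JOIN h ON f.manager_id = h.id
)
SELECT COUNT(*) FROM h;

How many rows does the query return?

8

Base: id=4 (Bob) at lvl 0.
Iteration 1: rows with manager_id in {4} -> Karl (id 6, lvl 1), Liam (id 7, lvl 1), Grace (id 11, lvl 1), Frank (id 16, lvl 1).
Iteration 2: rows with manager_id in {6,7,11,16} -> Walt (id 9, lvl 2), Dave (id 10, lvl 2).
Iteration 3: rows with manager_id in {9,10} -> Mona (id 15, lvl 3).
Iteration 4: no rows with manager_id in {15}; recursion stops.
Total rows emitted: 8.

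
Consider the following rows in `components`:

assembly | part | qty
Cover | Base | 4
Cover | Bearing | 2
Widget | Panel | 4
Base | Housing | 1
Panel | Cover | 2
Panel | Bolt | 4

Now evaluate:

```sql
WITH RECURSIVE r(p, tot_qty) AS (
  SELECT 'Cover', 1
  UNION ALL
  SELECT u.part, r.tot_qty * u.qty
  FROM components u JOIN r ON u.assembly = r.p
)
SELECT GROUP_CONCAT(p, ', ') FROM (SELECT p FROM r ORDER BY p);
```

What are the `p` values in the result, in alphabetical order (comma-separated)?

Base, Bearing, Cover, Housing

Base: (Cover, tot_qty=1).
Iteration 1: components of {Cover} -> Base = 1*4 = 4, Bearing = 1*2 = 2.
Iteration 2: components of {Base,Bearing} -> Housing = 4*1 = 4.
Iteration 3: no further components; recursion stops.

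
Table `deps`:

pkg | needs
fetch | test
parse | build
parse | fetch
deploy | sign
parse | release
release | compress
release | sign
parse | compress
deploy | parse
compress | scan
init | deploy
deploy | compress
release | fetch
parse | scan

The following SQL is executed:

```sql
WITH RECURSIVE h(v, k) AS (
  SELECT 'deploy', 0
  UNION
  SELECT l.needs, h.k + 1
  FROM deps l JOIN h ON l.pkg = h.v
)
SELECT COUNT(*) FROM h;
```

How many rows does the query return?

16

Base: (deploy, k=0).
Iteration 1: edges from {deploy} -> (compress, k=1), (parse, k=1), (sign, k=1).
Iteration 2: edges from {compress,parse,sign} -> (build, k=2), (compress, k=2), (fetch, k=2), (release, k=2), (scan, k=2). [UNION drops 1 duplicate row(s)]
Iteration 3: edges from {build,compress,fetch,release,scan} -> (compress, k=3), (fetch, k=3), (scan, k=3), (sign, k=3), (test, k=3).
Iteration 4: edges from {compress,fetch,scan,sign,test} -> (scan, k=4), (test, k=4).
Iteration 5: no outgoing edges from {scan,test}; recursion stops.
Total rows emitted: 16.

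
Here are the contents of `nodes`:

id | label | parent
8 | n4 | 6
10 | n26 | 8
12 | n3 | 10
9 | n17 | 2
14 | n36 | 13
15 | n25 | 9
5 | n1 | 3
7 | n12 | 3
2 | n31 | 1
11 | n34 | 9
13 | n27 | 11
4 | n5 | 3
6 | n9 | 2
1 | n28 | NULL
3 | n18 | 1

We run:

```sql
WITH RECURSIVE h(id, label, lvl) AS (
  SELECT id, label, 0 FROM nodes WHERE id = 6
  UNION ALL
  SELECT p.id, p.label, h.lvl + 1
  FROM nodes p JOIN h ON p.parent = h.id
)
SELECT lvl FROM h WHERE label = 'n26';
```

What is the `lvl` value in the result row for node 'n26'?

Base: id=6 (n9) at lvl 0.
Iteration 1: rows with parent in {6} -> n4 (id 8, lvl 1).
Iteration 2: rows with parent in {8} -> n26 (id 10, lvl 2).
Iteration 3: rows with parent in {10} -> n3 (id 12, lvl 3).
Iteration 4: no rows with parent in {12}; recursion stops.

2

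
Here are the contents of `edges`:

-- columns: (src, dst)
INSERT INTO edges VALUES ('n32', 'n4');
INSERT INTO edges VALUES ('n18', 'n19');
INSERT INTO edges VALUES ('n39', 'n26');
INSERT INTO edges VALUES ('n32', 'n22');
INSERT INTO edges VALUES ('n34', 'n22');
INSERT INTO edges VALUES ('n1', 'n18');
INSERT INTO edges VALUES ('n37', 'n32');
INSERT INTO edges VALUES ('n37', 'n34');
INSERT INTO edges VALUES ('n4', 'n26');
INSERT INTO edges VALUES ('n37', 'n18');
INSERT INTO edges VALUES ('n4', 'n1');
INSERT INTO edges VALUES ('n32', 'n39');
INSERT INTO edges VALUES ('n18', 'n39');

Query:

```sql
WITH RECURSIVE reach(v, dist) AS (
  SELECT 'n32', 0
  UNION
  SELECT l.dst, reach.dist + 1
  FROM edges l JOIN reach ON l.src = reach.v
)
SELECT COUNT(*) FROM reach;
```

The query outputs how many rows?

10

Base: (n32, dist=0).
Iteration 1: edges from {n32} -> (n22, dist=1), (n39, dist=1), (n4, dist=1).
Iteration 2: edges from {n22,n39,n4} -> (n1, dist=2), (n26, dist=2). [UNION drops 1 duplicate row(s)]
Iteration 3: edges from {n1,n26} -> (n18, dist=3).
Iteration 4: edges from {n18} -> (n19, dist=4), (n39, dist=4).
Iteration 5: edges from {n19,n39} -> (n26, dist=5).
Iteration 6: no outgoing edges from {n26}; recursion stops.
Total rows emitted: 10.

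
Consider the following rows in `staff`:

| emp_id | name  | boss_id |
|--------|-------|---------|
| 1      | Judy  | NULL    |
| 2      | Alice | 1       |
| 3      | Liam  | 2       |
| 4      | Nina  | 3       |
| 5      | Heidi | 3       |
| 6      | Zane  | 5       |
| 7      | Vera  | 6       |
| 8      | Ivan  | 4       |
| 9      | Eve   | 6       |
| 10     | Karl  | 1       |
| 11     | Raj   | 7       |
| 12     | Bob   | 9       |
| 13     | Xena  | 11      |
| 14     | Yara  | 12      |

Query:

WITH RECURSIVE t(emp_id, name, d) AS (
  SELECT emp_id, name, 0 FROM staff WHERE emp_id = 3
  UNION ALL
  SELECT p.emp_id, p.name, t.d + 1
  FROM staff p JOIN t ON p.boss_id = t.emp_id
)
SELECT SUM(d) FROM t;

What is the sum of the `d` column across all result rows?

30

Base: emp_id=3 (Liam) at d 0.
Iteration 1: rows with boss_id in {3} -> Nina (id 4, d 1), Heidi (id 5, d 1).
Iteration 2: rows with boss_id in {4,5} -> Zane (id 6, d 2), Ivan (id 8, d 2).
Iteration 3: rows with boss_id in {6,8} -> Vera (id 7, d 3), Eve (id 9, d 3).
Iteration 4: rows with boss_id in {7,9} -> Raj (id 11, d 4), Bob (id 12, d 4).
Iteration 5: rows with boss_id in {11,12} -> Xena (id 13, d 5), Yara (id 14, d 5).
Iteration 6: no rows with boss_id in {13,14}; recursion stops.
SUM(d) = 0 + 1 + 1 + 2 + 2 + 3 + 3 + 4 + 4 + 5 + 5 = 30.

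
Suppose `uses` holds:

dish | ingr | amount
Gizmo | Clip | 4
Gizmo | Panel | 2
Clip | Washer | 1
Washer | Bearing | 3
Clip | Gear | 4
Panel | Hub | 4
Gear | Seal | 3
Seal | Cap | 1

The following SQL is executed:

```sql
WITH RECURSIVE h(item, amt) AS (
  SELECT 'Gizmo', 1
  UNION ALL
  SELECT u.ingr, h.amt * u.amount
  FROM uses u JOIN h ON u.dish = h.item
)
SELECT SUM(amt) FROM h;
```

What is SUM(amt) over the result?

143

Base: (Gizmo, amt=1).
Iteration 1: components of {Gizmo} -> Clip = 1*4 = 4, Panel = 1*2 = 2.
Iteration 2: components of {Clip,Panel} -> Gear = 4*4 = 16, Hub = 2*4 = 8, Washer = 4*1 = 4.
Iteration 3: components of {Gear,Hub,Washer} -> Bearing = 4*3 = 12, Seal = 16*3 = 48.
Iteration 4: components of {Bearing,Seal} -> Cap = 48*1 = 48.
Iteration 5: no further components; recursion stops.
SUM(amt) = 1 + 4 + 2 + 4 + 16 + 8 + 12 + 48 + 48 = 143.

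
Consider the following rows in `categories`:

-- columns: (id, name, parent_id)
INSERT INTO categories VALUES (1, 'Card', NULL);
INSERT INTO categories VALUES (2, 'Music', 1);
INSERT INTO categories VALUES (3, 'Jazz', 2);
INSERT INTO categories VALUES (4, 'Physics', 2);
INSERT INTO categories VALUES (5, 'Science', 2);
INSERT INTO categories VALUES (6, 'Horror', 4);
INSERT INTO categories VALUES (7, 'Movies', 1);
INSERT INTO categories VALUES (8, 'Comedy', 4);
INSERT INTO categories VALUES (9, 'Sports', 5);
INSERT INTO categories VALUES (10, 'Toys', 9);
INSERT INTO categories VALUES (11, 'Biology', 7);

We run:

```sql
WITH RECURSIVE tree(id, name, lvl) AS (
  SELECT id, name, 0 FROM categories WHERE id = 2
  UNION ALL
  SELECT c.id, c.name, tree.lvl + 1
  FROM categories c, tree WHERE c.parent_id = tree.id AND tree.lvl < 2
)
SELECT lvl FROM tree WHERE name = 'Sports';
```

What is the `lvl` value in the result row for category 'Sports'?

Base: id=2 (Music) at lvl 0.
Iteration 1: rows with parent_id in {2} -> Jazz (id 3, lvl 1), Physics (id 4, lvl 1), Science (id 5, lvl 1).
Iteration 2: rows with parent_id in {3,4,5} -> Horror (id 6, lvl 2), Comedy (id 8, lvl 2), Sports (id 9, lvl 2).
Iteration 3: lvl < 2 fails for all current rows; recursion stops.

2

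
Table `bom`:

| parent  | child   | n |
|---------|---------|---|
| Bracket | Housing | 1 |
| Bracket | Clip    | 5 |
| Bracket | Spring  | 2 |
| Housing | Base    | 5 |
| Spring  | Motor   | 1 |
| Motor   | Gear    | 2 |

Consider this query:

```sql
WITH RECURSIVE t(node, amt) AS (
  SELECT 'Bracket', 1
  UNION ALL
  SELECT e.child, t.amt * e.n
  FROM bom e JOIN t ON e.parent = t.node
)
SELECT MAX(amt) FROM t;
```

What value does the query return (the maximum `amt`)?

5

Base: (Bracket, amt=1).
Iteration 1: components of {Bracket} -> Clip = 1*5 = 5, Housing = 1*1 = 1, Spring = 1*2 = 2.
Iteration 2: components of {Clip,Housing,Spring} -> Base = 1*5 = 5, Motor = 2*1 = 2.
Iteration 3: components of {Base,Motor} -> Gear = 2*2 = 4.
Iteration 4: no further components; recursion stops.
amt values: 1, 1, 5, 2, 5, 2, 4; the maximum is 5.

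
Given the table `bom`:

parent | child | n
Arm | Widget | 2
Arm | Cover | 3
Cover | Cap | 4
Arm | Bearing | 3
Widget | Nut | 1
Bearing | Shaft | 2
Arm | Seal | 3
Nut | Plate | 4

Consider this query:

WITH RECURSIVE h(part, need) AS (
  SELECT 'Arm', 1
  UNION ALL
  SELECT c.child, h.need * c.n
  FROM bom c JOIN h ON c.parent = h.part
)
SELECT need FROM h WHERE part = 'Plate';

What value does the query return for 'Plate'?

8

Base: (Arm, need=1).
Iteration 1: components of {Arm} -> Bearing = 1*3 = 3, Cover = 1*3 = 3, Seal = 1*3 = 3, Widget = 1*2 = 2.
Iteration 2: components of {Bearing,Cover,Seal,Widget} -> Cap = 3*4 = 12, Nut = 2*1 = 2, Shaft = 3*2 = 6.
Iteration 3: components of {Cap,Nut,Shaft} -> Plate = 2*4 = 8.
Iteration 4: no further components; recursion stops.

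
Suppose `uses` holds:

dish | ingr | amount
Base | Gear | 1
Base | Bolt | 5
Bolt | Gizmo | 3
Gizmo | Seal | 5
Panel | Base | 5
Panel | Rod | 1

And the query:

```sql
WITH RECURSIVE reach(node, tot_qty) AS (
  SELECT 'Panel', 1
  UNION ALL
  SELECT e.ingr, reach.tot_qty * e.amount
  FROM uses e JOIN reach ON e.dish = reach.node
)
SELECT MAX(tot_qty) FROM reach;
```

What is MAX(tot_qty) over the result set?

Base: (Panel, tot_qty=1).
Iteration 1: components of {Panel} -> Base = 1*5 = 5, Rod = 1*1 = 1.
Iteration 2: components of {Base,Rod} -> Bolt = 5*5 = 25, Gear = 5*1 = 5.
Iteration 3: components of {Bolt,Gear} -> Gizmo = 25*3 = 75.
Iteration 4: components of {Gizmo} -> Seal = 75*5 = 375.
Iteration 5: no further components; recursion stops.
tot_qty values: 1, 5, 1, 25, 5, 75, 375; the maximum is 375.

375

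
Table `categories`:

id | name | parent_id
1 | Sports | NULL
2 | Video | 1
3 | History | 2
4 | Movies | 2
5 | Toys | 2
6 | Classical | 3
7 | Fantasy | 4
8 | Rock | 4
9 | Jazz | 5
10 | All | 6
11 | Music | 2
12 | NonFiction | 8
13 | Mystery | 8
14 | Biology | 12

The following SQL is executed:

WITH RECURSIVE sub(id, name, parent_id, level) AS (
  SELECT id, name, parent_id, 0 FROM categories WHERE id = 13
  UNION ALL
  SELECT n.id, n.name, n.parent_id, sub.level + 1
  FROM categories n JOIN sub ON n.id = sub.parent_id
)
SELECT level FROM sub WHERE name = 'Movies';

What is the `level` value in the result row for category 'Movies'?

Base: id=13 (Mystery), parent_id=8, level 0.
Iteration 1: join on id=8 -> Rock (id 8, parent_id=4, level 1).
Iteration 2: join on id=4 -> Movies (id 4, parent_id=2, level 2).
Iteration 3: join on id=2 -> Video (id 2, parent_id=1, level 3).
Iteration 4: join on id=1 -> Sports (id 1, parent_id=NULL, level 4).
Iteration 5: parent_id is NULL; no match; recursion stops.

2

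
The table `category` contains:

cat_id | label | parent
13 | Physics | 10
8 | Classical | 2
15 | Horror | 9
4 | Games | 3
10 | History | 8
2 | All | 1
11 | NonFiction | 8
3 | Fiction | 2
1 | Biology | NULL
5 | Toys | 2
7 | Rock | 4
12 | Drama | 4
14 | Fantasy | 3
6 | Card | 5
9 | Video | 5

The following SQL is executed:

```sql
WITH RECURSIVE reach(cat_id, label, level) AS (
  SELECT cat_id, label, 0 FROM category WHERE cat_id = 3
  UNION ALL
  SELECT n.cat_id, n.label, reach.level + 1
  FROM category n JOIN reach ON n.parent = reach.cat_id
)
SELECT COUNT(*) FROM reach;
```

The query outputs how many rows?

Base: cat_id=3 (Fiction) at level 0.
Iteration 1: rows with parent in {3} -> Games (id 4, level 1), Fantasy (id 14, level 1).
Iteration 2: rows with parent in {4,14} -> Rock (id 7, level 2), Drama (id 12, level 2).
Iteration 3: no rows with parent in {7,12}; recursion stops.
Total rows emitted: 5.

5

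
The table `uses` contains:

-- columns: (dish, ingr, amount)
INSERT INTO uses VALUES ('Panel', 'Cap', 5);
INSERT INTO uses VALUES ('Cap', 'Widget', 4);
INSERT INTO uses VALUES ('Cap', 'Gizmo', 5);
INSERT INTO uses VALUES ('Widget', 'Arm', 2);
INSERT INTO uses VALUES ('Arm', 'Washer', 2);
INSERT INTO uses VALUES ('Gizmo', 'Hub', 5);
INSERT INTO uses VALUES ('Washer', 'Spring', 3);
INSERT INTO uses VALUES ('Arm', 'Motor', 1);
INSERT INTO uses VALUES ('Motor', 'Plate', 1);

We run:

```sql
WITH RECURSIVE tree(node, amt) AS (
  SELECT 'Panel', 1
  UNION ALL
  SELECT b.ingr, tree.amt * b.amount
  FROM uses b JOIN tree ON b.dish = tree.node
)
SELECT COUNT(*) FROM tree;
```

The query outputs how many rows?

10

Base: (Panel, amt=1).
Iteration 1: components of {Panel} -> Cap = 1*5 = 5.
Iteration 2: components of {Cap} -> Gizmo = 5*5 = 25, Widget = 5*4 = 20.
Iteration 3: components of {Gizmo,Widget} -> Arm = 20*2 = 40, Hub = 25*5 = 125.
Iteration 4: components of {Arm,Hub} -> Motor = 40*1 = 40, Washer = 40*2 = 80.
Iteration 5: components of {Motor,Washer} -> Plate = 40*1 = 40, Spring = 80*3 = 240.
Iteration 6: no further components; recursion stops.
Total rows emitted: 10.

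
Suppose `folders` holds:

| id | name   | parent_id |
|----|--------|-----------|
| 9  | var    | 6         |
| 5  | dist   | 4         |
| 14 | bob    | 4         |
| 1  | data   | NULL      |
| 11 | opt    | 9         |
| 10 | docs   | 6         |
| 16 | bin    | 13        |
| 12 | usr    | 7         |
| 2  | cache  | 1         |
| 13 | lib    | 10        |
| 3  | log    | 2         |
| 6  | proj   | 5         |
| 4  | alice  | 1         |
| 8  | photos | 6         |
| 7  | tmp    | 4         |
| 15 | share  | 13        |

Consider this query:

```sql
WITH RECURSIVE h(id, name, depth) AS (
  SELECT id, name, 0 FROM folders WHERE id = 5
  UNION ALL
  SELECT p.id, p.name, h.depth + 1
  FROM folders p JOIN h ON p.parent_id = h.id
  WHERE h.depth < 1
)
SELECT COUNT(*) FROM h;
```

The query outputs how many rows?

2

Base: id=5 (dist) at depth 0.
Iteration 1: rows with parent_id in {5} -> proj (id 6, depth 1).
Iteration 2: depth < 1 fails for all current rows; recursion stops.
Total rows emitted: 2.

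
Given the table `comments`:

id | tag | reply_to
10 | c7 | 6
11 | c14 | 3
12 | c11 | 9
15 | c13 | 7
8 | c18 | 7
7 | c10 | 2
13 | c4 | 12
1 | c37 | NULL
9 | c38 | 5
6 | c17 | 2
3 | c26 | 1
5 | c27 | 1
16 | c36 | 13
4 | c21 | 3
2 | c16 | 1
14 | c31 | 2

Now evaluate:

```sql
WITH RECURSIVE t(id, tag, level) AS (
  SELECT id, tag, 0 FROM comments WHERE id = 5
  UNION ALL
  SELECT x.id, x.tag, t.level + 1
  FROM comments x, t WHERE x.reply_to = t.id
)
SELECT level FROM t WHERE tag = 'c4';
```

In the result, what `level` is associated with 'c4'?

3

Base: id=5 (c27) at level 0.
Iteration 1: rows with reply_to in {5} -> c38 (id 9, level 1).
Iteration 2: rows with reply_to in {9} -> c11 (id 12, level 2).
Iteration 3: rows with reply_to in {12} -> c4 (id 13, level 3).
Iteration 4: rows with reply_to in {13} -> c36 (id 16, level 4).
Iteration 5: no rows with reply_to in {16}; recursion stops.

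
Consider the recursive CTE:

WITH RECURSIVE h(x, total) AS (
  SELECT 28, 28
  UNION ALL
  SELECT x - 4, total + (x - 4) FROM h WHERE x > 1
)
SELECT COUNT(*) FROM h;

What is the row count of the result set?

8

Base: x=28, total=28.
Iteration 1: 28 > 1 holds -> x = 28 - 4 = 24, total = 28 + 24 = 52.
Iteration 2: 24 > 1 holds -> x = 24 - 4 = 20, total = 52 + 20 = 72.
Iteration 3: 20 > 1 holds -> x = 20 - 4 = 16, total = 72 + 16 = 88.
Iteration 4: 16 > 1 holds -> x = 16 - 4 = 12, total = 88 + 12 = 100.
Iteration 5: 12 > 1 holds -> x = 12 - 4 = 8, total = 100 + 8 = 108.
Iteration 6: 8 > 1 holds -> x = 8 - 4 = 4, total = 108 + 4 = 112.
Iteration 7: 4 > 1 holds -> x = 4 - 4 = 0, total = 112 + 0 = 112.
Iteration 8: 0 > 1 fails; recursion stops.
Total rows emitted: 8.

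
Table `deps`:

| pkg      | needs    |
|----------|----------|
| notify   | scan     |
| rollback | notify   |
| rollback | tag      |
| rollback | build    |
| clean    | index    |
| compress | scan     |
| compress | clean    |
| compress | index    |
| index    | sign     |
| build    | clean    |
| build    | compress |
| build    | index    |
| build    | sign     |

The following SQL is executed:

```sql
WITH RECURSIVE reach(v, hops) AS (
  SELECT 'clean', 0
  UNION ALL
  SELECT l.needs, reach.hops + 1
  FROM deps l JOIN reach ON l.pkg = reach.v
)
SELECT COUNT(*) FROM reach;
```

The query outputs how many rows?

Base: (clean, hops=0).
Iteration 1: edges from {clean} -> (index, hops=1).
Iteration 2: edges from {index} -> (sign, hops=2).
Iteration 3: no outgoing edges from {sign}; recursion stops.
Total rows emitted: 3.

3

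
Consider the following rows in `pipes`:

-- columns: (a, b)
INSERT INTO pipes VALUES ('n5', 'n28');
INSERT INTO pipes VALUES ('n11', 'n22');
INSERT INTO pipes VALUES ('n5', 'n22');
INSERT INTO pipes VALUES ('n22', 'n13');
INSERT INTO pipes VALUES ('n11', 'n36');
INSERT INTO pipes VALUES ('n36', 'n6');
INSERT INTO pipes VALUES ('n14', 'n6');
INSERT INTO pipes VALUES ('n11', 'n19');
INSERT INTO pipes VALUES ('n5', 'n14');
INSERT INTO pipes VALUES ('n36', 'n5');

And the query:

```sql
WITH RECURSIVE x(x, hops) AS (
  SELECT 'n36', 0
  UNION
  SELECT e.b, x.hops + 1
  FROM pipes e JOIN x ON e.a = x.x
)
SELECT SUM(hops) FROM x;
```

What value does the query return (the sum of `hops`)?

14

Base: (n36, hops=0).
Iteration 1: edges from {n36} -> (n5, hops=1), (n6, hops=1).
Iteration 2: edges from {n5,n6} -> (n14, hops=2), (n22, hops=2), (n28, hops=2).
Iteration 3: edges from {n14,n22,n28} -> (n13, hops=3), (n6, hops=3).
Iteration 4: no outgoing edges from {n13,n6}; recursion stops.
SUM(hops) = 0 + 1 + 1 + 2 + 2 + 2 + 3 + 3 = 14.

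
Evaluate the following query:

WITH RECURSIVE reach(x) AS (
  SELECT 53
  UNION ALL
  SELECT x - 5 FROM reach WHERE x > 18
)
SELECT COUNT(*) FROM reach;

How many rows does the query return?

8

Base: x=53.
Iteration 1: 53 > 18 holds -> x = 53 - 5 = 48.
Iteration 2: 48 > 18 holds -> x = 48 - 5 = 43.
Iteration 3: 43 > 18 holds -> x = 43 - 5 = 38.
Iteration 4: 38 > 18 holds -> x = 38 - 5 = 33.
Iteration 5: 33 > 18 holds -> x = 33 - 5 = 28.
Iteration 6: 28 > 18 holds -> x = 28 - 5 = 23.
Iteration 7: 23 > 18 holds -> x = 23 - 5 = 18.
Iteration 8: 18 > 18 fails; recursion stops.
Total rows emitted: 8.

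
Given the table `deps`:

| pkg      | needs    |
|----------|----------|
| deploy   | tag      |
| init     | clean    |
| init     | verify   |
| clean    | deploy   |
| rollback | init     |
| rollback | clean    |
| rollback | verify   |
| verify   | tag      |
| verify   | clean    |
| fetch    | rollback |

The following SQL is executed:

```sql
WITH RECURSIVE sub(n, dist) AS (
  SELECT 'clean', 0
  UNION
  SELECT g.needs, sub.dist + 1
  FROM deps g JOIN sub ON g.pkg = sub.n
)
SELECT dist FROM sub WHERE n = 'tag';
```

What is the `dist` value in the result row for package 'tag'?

Base: (clean, dist=0).
Iteration 1: edges from {clean} -> (deploy, dist=1).
Iteration 2: edges from {deploy} -> (tag, dist=2).
Iteration 3: no outgoing edges from {tag}; recursion stops.

2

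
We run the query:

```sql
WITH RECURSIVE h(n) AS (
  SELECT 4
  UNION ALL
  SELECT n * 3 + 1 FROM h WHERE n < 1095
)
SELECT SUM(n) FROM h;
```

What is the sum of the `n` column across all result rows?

4915

Base: n=4.
Iteration 1: 4 < 1095 holds -> n = 4 * 3 + 1 = 13.
Iteration 2: 13 < 1095 holds -> n = 13 * 3 + 1 = 40.
Iteration 3: 40 < 1095 holds -> n = 40 * 3 + 1 = 121.
Iteration 4: 121 < 1095 holds -> n = 121 * 3 + 1 = 364.
Iteration 5: 364 < 1095 holds -> n = 364 * 3 + 1 = 1093.
Iteration 6: 1093 < 1095 holds -> n = 1093 * 3 + 1 = 3280.
Iteration 7: 3280 < 1095 fails; recursion stops.
SUM(n) = 4 + 13 + 40 + 121 + 364 + 1093 + 3280 = 4915.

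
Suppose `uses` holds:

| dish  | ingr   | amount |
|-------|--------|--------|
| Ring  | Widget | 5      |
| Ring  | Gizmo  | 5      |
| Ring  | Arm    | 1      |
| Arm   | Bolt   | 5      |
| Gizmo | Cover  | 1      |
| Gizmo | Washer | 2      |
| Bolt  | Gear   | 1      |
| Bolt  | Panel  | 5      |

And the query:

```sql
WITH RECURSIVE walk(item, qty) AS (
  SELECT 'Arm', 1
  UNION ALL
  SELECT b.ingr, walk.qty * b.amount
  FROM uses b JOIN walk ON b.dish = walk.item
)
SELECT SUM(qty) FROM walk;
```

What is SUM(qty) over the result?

Base: (Arm, qty=1).
Iteration 1: components of {Arm} -> Bolt = 1*5 = 5.
Iteration 2: components of {Bolt} -> Gear = 5*1 = 5, Panel = 5*5 = 25.
Iteration 3: no further components; recursion stops.
SUM(qty) = 1 + 5 + 5 + 25 = 36.

36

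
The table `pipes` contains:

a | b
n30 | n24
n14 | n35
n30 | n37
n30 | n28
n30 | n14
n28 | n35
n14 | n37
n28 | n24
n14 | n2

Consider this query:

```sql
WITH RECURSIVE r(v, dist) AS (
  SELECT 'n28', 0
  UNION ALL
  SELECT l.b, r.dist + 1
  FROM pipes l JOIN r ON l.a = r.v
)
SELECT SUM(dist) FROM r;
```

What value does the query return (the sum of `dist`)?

2

Base: (n28, dist=0).
Iteration 1: edges from {n28} -> (n24, dist=1), (n35, dist=1).
Iteration 2: no outgoing edges from {n24,n35}; recursion stops.
SUM(dist) = 0 + 1 + 1 = 2.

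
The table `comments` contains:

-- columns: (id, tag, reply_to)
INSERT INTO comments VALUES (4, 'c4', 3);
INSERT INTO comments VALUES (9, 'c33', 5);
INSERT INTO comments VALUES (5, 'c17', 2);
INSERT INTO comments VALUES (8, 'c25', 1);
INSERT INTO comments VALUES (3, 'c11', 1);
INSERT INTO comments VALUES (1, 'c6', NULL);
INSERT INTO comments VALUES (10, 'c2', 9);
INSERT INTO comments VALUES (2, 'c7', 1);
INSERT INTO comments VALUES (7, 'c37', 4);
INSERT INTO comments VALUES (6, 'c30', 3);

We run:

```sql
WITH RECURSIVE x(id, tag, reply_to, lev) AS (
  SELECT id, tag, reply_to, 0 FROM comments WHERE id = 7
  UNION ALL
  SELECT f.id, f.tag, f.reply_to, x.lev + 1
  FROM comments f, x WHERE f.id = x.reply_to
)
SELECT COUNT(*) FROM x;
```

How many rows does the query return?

4

Base: id=7 (c37), reply_to=4, lev 0.
Iteration 1: join on id=4 -> c4 (id 4, reply_to=3, lev 1).
Iteration 2: join on id=3 -> c11 (id 3, reply_to=1, lev 2).
Iteration 3: join on id=1 -> c6 (id 1, reply_to=NULL, lev 3).
Iteration 4: reply_to is NULL; no match; recursion stops.
Total rows emitted: 4.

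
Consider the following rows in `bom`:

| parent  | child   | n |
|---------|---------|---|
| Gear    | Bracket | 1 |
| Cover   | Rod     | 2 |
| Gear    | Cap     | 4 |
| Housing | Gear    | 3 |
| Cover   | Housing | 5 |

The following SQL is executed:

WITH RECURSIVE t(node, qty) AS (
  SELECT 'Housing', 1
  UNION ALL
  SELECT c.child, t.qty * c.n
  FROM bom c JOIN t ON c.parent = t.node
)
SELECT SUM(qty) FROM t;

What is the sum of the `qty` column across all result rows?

19

Base: (Housing, qty=1).
Iteration 1: components of {Housing} -> Gear = 1*3 = 3.
Iteration 2: components of {Gear} -> Bracket = 3*1 = 3, Cap = 3*4 = 12.
Iteration 3: no further components; recursion stops.
SUM(qty) = 1 + 3 + 3 + 12 = 19.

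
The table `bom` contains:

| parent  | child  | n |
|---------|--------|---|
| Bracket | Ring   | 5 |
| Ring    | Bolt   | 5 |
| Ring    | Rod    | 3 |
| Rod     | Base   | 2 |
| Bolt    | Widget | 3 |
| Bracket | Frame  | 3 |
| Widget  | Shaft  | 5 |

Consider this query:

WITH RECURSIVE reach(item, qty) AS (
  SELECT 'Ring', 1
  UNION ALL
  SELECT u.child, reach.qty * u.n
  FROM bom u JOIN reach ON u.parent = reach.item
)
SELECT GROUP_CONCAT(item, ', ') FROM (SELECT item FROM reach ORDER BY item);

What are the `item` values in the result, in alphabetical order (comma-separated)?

Base: (Ring, qty=1).
Iteration 1: components of {Ring} -> Bolt = 1*5 = 5, Rod = 1*3 = 3.
Iteration 2: components of {Bolt,Rod} -> Base = 3*2 = 6, Widget = 5*3 = 15.
Iteration 3: components of {Base,Widget} -> Shaft = 15*5 = 75.
Iteration 4: no further components; recursion stops.

Base, Bolt, Ring, Rod, Shaft, Widget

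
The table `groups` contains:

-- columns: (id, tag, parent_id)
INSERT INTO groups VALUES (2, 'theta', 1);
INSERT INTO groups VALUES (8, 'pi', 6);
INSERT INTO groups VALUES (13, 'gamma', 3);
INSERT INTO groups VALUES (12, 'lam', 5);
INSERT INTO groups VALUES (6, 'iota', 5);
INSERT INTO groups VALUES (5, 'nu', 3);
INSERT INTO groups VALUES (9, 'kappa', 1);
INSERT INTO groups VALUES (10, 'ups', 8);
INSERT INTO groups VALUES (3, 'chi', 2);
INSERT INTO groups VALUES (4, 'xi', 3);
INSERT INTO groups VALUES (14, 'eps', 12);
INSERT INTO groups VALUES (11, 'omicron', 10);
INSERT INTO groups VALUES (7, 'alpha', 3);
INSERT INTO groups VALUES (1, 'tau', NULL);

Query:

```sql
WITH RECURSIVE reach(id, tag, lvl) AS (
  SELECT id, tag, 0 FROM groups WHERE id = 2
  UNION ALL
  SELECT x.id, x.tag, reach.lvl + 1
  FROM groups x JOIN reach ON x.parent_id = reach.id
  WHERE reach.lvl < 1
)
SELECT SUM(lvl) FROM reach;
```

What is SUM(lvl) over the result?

1

Base: id=2 (theta) at lvl 0.
Iteration 1: rows with parent_id in {2} -> chi (id 3, lvl 1).
Iteration 2: lvl < 1 fails for all current rows; recursion stops.
SUM(lvl) = 0 + 1 = 1.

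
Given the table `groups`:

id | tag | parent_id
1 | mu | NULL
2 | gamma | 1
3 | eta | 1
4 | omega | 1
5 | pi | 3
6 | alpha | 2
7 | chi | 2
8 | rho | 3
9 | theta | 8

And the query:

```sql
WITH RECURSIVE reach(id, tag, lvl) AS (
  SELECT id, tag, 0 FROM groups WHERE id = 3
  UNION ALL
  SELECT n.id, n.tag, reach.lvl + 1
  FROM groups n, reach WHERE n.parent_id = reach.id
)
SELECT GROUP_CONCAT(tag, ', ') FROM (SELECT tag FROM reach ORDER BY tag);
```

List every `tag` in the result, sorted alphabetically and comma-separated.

eta, pi, rho, theta

Base: id=3 (eta) at lvl 0.
Iteration 1: rows with parent_id in {3} -> pi (id 5, lvl 1), rho (id 8, lvl 1).
Iteration 2: rows with parent_id in {5,8} -> theta (id 9, lvl 2).
Iteration 3: no rows with parent_id in {9}; recursion stops.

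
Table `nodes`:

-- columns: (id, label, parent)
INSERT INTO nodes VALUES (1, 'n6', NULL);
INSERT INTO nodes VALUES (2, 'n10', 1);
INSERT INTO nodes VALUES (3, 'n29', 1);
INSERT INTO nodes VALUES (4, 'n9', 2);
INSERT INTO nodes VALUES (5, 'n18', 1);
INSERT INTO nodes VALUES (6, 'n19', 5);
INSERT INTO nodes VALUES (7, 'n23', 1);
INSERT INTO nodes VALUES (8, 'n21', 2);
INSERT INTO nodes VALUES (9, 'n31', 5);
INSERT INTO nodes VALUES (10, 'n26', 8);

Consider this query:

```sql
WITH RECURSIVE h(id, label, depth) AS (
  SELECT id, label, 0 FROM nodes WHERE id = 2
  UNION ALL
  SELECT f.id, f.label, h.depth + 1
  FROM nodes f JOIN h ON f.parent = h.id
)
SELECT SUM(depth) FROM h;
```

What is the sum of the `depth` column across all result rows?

4

Base: id=2 (n10) at depth 0.
Iteration 1: rows with parent in {2} -> n9 (id 4, depth 1), n21 (id 8, depth 1).
Iteration 2: rows with parent in {4,8} -> n26 (id 10, depth 2).
Iteration 3: no rows with parent in {10}; recursion stops.
SUM(depth) = 0 + 1 + 1 + 2 = 4.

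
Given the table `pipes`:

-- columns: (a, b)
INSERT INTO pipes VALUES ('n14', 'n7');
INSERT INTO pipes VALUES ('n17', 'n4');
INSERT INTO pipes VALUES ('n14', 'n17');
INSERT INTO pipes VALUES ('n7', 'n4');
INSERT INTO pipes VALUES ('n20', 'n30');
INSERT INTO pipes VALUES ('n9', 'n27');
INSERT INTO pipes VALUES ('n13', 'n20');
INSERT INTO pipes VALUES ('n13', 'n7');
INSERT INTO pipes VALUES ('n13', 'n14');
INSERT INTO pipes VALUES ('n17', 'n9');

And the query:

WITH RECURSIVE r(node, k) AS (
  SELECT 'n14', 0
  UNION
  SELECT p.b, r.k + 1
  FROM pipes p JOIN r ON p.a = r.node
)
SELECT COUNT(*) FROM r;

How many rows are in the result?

6

Base: (n14, k=0).
Iteration 1: edges from {n14} -> (n17, k=1), (n7, k=1).
Iteration 2: edges from {n17,n7} -> (n4, k=2), (n9, k=2). [UNION drops 1 duplicate row(s)]
Iteration 3: edges from {n4,n9} -> (n27, k=3).
Iteration 4: no outgoing edges from {n27}; recursion stops.
Total rows emitted: 6.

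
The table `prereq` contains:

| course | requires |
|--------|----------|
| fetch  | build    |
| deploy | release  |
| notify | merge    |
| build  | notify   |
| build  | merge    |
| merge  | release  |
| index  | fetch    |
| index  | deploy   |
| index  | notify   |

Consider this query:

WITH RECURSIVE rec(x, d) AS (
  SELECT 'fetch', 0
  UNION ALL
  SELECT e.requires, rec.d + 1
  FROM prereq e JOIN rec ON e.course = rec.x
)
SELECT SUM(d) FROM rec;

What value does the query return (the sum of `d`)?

15

Base: (fetch, d=0).
Iteration 1: edges from {fetch} -> (build, d=1).
Iteration 2: edges from {build} -> (merge, d=2), (notify, d=2).
Iteration 3: edges from {merge,notify} -> (merge, d=3), (release, d=3).
Iteration 4: edges from {merge,release} -> (release, d=4).
Iteration 5: no outgoing edges from {release}; recursion stops.
SUM(d) = 0 + 1 + 2 + 2 + 3 + 3 + 4 = 15.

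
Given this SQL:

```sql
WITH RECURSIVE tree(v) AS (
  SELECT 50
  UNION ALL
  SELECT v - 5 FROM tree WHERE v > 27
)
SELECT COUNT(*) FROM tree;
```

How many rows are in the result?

6

Base: v=50.
Iteration 1: 50 > 27 holds -> v = 50 - 5 = 45.
Iteration 2: 45 > 27 holds -> v = 45 - 5 = 40.
Iteration 3: 40 > 27 holds -> v = 40 - 5 = 35.
Iteration 4: 35 > 27 holds -> v = 35 - 5 = 30.
Iteration 5: 30 > 27 holds -> v = 30 - 5 = 25.
Iteration 6: 25 > 27 fails; recursion stops.
Total rows emitted: 6.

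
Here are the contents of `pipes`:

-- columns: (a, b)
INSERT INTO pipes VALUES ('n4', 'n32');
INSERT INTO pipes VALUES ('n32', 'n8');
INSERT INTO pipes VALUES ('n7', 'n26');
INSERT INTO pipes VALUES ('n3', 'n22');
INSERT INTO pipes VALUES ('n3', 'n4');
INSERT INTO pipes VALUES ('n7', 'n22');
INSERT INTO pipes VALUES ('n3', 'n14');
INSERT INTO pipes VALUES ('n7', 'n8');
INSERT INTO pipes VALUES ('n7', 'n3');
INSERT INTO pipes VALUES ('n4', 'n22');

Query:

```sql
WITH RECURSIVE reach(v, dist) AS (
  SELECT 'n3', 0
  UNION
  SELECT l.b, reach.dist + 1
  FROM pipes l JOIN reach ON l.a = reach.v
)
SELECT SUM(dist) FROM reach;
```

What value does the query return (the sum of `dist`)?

Base: (n3, dist=0).
Iteration 1: edges from {n3} -> (n14, dist=1), (n22, dist=1), (n4, dist=1).
Iteration 2: edges from {n14,n22,n4} -> (n22, dist=2), (n32, dist=2).
Iteration 3: edges from {n22,n32} -> (n8, dist=3).
Iteration 4: no outgoing edges from {n8}; recursion stops.
SUM(dist) = 0 + 1 + 1 + 1 + 2 + 2 + 3 = 10.

10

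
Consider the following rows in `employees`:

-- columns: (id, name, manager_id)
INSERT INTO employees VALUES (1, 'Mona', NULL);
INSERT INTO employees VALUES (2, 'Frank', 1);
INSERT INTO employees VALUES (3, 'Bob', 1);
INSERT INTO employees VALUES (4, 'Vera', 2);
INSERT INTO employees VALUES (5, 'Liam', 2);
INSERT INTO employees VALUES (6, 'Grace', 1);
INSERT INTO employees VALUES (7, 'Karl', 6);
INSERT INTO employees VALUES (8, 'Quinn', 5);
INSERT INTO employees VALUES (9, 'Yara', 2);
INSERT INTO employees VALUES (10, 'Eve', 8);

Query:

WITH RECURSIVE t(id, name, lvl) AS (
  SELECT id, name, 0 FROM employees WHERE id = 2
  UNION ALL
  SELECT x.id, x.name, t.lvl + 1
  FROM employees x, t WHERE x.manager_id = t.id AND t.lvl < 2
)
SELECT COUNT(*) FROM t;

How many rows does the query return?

Base: id=2 (Frank) at lvl 0.
Iteration 1: rows with manager_id in {2} -> Vera (id 4, lvl 1), Liam (id 5, lvl 1), Yara (id 9, lvl 1).
Iteration 2: rows with manager_id in {4,5,9} -> Quinn (id 8, lvl 2).
Iteration 3: lvl < 2 fails for all current rows; recursion stops.
Total rows emitted: 5.

5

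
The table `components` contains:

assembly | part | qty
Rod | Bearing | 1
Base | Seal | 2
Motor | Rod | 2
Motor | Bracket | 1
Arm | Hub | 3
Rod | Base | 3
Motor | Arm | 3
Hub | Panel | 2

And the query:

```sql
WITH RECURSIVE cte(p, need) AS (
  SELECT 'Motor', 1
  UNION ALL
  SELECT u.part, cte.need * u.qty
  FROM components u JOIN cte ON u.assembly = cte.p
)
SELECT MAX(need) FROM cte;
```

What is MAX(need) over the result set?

18

Base: (Motor, need=1).
Iteration 1: components of {Motor} -> Arm = 1*3 = 3, Bracket = 1*1 = 1, Rod = 1*2 = 2.
Iteration 2: components of {Arm,Bracket,Rod} -> Base = 2*3 = 6, Bearing = 2*1 = 2, Hub = 3*3 = 9.
Iteration 3: components of {Base,Bearing,Hub} -> Panel = 9*2 = 18, Seal = 6*2 = 12.
Iteration 4: no further components; recursion stops.
need values: 1, 3, 2, 1, 9, 2, 6, 18, 12; the maximum is 18.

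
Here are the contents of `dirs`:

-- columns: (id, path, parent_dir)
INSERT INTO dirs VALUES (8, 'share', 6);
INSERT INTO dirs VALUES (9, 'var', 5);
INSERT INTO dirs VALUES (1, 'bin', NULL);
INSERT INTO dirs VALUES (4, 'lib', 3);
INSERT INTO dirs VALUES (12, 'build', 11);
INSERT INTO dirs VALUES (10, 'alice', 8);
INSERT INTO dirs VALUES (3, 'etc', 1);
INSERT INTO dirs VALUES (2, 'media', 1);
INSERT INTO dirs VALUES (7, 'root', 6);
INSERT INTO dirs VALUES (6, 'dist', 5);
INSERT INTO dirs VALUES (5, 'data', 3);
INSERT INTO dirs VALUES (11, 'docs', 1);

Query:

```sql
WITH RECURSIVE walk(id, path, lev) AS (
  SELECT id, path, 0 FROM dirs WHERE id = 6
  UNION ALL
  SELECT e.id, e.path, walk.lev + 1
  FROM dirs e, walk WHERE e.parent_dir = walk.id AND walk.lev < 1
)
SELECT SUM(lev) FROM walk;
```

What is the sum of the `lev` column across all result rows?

2

Base: id=6 (dist) at lev 0.
Iteration 1: rows with parent_dir in {6} -> root (id 7, lev 1), share (id 8, lev 1).
Iteration 2: lev < 1 fails for all current rows; recursion stops.
SUM(lev) = 0 + 1 + 1 = 2.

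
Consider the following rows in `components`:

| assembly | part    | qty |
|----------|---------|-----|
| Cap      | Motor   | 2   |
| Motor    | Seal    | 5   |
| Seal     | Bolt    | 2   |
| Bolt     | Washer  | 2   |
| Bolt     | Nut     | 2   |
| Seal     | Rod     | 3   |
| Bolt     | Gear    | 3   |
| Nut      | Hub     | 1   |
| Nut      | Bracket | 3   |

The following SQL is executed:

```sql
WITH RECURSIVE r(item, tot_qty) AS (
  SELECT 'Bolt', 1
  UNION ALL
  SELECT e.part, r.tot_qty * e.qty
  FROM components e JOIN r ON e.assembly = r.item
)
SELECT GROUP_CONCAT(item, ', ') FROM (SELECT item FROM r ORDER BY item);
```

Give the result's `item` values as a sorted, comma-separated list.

Base: (Bolt, tot_qty=1).
Iteration 1: components of {Bolt} -> Gear = 1*3 = 3, Nut = 1*2 = 2, Washer = 1*2 = 2.
Iteration 2: components of {Gear,Nut,Washer} -> Bracket = 2*3 = 6, Hub = 2*1 = 2.
Iteration 3: no further components; recursion stops.

Bolt, Bracket, Gear, Hub, Nut, Washer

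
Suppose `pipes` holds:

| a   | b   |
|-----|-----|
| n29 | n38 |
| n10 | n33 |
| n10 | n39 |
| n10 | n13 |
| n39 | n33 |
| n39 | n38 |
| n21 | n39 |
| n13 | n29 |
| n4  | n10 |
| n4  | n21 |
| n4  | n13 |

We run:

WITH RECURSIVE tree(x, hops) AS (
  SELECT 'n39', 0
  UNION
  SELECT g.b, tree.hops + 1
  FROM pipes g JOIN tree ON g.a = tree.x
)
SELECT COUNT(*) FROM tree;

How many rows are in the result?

Base: (n39, hops=0).
Iteration 1: edges from {n39} -> (n33, hops=1), (n38, hops=1).
Iteration 2: no outgoing edges from {n33,n38}; recursion stops.
Total rows emitted: 3.

3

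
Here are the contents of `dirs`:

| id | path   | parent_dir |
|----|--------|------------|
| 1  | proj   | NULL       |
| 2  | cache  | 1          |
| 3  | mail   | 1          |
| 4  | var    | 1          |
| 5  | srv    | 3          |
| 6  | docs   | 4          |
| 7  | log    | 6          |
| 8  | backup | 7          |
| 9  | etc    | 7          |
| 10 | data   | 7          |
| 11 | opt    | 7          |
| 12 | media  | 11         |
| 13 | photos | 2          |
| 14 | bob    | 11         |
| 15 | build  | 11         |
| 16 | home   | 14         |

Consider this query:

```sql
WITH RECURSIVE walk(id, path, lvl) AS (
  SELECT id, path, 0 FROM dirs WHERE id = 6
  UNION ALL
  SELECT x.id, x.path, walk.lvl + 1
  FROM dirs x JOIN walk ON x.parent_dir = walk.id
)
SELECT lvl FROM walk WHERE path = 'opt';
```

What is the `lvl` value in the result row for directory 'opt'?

2

Base: id=6 (docs) at lvl 0.
Iteration 1: rows with parent_dir in {6} -> log (id 7, lvl 1).
Iteration 2: rows with parent_dir in {7} -> backup (id 8, lvl 2), etc (id 9, lvl 2), data (id 10, lvl 2), opt (id 11, lvl 2).
Iteration 3: rows with parent_dir in {8,9,10,11} -> media (id 12, lvl 3), bob (id 14, lvl 3), build (id 15, lvl 3).
Iteration 4: rows with parent_dir in {12,14,15} -> home (id 16, lvl 4).
Iteration 5: no rows with parent_dir in {16}; recursion stops.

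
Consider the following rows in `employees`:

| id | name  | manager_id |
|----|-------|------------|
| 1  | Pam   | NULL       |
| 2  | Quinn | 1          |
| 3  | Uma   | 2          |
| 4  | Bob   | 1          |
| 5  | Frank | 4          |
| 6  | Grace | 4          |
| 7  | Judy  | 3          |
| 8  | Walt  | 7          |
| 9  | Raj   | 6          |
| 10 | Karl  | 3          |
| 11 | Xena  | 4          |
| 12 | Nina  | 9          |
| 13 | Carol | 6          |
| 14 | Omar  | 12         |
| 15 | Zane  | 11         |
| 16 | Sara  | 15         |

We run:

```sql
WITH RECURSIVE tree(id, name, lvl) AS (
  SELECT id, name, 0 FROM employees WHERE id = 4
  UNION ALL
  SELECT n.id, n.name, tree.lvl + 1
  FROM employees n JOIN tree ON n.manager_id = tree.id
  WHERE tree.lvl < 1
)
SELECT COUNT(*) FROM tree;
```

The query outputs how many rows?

Base: id=4 (Bob) at lvl 0.
Iteration 1: rows with manager_id in {4} -> Frank (id 5, lvl 1), Grace (id 6, lvl 1), Xena (id 11, lvl 1).
Iteration 2: lvl < 1 fails for all current rows; recursion stops.
Total rows emitted: 4.

4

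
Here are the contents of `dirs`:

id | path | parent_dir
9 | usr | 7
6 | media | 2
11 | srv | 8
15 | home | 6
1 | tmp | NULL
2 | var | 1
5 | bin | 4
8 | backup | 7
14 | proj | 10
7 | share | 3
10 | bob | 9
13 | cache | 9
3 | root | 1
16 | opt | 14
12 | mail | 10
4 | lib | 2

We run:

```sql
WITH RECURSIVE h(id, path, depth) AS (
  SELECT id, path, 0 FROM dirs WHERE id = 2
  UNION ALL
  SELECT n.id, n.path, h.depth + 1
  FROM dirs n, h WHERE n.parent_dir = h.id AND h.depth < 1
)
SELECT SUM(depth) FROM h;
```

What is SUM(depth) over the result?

2

Base: id=2 (var) at depth 0.
Iteration 1: rows with parent_dir in {2} -> lib (id 4, depth 1), media (id 6, depth 1).
Iteration 2: depth < 1 fails for all current rows; recursion stops.
SUM(depth) = 0 + 1 + 1 = 2.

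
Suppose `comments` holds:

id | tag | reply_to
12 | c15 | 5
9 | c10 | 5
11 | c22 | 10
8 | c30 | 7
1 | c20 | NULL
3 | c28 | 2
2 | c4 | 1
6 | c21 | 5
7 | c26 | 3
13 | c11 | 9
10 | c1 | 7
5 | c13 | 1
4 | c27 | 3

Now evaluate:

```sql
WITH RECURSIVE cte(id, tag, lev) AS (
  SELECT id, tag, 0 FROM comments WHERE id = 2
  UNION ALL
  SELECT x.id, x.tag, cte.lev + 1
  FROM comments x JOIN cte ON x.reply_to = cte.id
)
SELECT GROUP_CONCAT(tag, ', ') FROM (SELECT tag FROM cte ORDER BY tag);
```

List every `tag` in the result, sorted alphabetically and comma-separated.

c1, c22, c26, c27, c28, c30, c4

Base: id=2 (c4) at lev 0.
Iteration 1: rows with reply_to in {2} -> c28 (id 3, lev 1).
Iteration 2: rows with reply_to in {3} -> c27 (id 4, lev 2), c26 (id 7, lev 2).
Iteration 3: rows with reply_to in {4,7} -> c30 (id 8, lev 3), c1 (id 10, lev 3).
Iteration 4: rows with reply_to in {8,10} -> c22 (id 11, lev 4).
Iteration 5: no rows with reply_to in {11}; recursion stops.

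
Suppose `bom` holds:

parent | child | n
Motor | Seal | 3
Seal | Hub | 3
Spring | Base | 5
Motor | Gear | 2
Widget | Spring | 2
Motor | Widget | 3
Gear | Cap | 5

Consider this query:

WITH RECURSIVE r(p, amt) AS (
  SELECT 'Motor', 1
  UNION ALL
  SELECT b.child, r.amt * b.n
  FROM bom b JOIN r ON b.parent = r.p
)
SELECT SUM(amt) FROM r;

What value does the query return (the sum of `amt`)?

Base: (Motor, amt=1).
Iteration 1: components of {Motor} -> Gear = 1*2 = 2, Seal = 1*3 = 3, Widget = 1*3 = 3.
Iteration 2: components of {Gear,Seal,Widget} -> Cap = 2*5 = 10, Hub = 3*3 = 9, Spring = 3*2 = 6.
Iteration 3: components of {Cap,Hub,Spring} -> Base = 6*5 = 30.
Iteration 4: no further components; recursion stops.
SUM(amt) = 1 + 3 + 2 + 3 + 9 + 10 + 6 + 30 = 64.

64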